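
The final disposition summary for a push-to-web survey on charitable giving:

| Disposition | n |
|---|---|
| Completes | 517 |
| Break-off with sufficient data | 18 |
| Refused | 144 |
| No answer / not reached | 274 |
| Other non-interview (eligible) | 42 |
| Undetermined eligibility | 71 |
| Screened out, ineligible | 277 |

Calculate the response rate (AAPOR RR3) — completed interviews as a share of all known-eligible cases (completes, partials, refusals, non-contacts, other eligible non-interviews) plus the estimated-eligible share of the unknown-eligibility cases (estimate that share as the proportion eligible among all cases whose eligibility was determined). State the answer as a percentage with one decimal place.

Num: 517
Determined eligible: 517 + 18 + 144 + 274 + 42 = 995
e = 995 / (995 + 277) = 995 / 1272 = 0.7822
Estimated eligible among unknowns: 0.7822 × 71 = 55.54
Base: 995 + 55.54 = 1050.54
RR3 = 517 / 1050.54 = 0.4921

49.2%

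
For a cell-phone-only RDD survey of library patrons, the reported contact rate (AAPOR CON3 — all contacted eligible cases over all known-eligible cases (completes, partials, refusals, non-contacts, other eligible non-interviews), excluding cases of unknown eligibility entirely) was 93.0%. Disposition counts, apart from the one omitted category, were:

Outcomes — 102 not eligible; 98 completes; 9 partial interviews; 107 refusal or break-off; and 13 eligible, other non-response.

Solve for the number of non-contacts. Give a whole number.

17

Numerator = 98 + 9 + 107 + 13 = 227
CON3 = 227 / D = 0.930
D = 227 / 0.930 = 244.1
Other denominator terms total 227
non-contacts = 244.1 − 227 ≈ 17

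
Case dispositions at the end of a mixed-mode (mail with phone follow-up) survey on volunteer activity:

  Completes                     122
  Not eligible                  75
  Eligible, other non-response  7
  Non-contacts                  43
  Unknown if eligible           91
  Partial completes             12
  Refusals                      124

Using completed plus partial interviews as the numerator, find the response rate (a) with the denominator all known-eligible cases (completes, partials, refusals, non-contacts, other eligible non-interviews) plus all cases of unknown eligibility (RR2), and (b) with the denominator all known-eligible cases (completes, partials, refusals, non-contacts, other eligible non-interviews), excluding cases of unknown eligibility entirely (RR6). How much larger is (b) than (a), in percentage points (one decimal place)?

Top = 122 + 12 = 134
Base = 122 + 12 + 124 + 43 + 7 + 91 = 399
RR2 = 134 / 399 = 0.3358
Base = 122 + 12 + 124 + 43 + 7 = 308
RR6 = 134 / 308 = 0.4351
Difference = 43.51 − 33.58 = 9.93 percentage points

9.9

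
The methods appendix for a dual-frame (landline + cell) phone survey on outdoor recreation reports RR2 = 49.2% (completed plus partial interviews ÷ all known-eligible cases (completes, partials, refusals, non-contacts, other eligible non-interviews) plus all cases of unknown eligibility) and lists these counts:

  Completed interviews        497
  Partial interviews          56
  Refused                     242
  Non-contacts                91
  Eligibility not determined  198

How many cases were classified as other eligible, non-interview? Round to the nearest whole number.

40

Num = 497 + 56 = 553
RR2 = 553 / D = 0.492
D = 553 / 0.492 = 1124.0
Remaining denominator categories sum to 1084
other eligible, non-interview = 1124.0 − 1084 ≈ 40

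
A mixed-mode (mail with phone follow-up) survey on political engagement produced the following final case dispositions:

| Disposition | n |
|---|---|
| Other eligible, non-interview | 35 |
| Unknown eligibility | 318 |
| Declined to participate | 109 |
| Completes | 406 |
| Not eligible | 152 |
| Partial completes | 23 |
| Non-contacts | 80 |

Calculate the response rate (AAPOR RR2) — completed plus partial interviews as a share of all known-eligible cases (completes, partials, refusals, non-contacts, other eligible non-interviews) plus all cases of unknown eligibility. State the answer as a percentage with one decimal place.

Numerator = 406 + 23 = 429
Base = 406 + 23 + 109 + 80 + 35 + 318 = 971
RR2 = 429 / 971 = 0.4418

44.2%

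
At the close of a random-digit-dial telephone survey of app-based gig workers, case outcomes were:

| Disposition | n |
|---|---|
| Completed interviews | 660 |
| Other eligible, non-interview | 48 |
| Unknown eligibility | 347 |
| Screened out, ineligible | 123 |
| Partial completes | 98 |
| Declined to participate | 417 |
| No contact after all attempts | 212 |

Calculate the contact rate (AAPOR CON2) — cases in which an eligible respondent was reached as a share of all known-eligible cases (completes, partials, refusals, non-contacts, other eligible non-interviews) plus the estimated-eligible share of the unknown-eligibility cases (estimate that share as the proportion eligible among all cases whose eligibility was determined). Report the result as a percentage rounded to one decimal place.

69.7%

Numerator: 660 + 98 + 417 + 48 = 1223
Eligible (known): 660 + 98 + 417 + 212 + 48 = 1435
e = 1435 / (1435 + 123) = 1435 / 1558 = 0.9211
Estimated eligible among unknowns: 0.9211 × 347 = 319.62
Denominator: 1435 + 319.62 = 1754.62
CON2 = 1223 / 1754.62 = 0.6970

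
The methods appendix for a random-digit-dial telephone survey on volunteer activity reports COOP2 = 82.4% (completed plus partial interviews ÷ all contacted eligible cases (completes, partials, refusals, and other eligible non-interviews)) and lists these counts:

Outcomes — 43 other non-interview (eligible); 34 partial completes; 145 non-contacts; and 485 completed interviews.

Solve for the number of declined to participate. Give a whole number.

68

Num = 485 + 34 = 519
COOP2 = 519 / D = 0.824
D = 519 / 0.824 = 629.9
Rest of base = 562
declined to participate = 629.9 − 562 ≈ 68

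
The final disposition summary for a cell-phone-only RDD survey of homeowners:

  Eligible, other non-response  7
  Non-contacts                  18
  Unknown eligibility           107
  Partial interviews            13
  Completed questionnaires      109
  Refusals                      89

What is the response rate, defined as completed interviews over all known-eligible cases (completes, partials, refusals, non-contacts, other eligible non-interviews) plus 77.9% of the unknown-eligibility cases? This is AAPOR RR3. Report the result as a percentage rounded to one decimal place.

34.1%

Numerator → 109
Determined eligible → 109 + 13 + 89 + 18 + 7 = 236
Estimated eligible among unknowns → 0.7790 × 107 = 83.35
Denom → 236 + 83.35 = 319.35
RR3 = 109 / 319.35 = 0.3413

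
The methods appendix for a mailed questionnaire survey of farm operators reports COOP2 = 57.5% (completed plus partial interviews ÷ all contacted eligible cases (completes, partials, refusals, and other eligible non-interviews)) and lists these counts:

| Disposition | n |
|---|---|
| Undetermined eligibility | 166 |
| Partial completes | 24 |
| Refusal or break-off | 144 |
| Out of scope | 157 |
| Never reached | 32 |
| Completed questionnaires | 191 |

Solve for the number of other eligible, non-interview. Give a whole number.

Numerator = 191 + 24 = 215
COOP2 = 215 / D = 0.575
D = 215 / 0.575 = 373.9
Rest of base = 359
other eligible, non-interview = 373.9 − 359 ≈ 15

15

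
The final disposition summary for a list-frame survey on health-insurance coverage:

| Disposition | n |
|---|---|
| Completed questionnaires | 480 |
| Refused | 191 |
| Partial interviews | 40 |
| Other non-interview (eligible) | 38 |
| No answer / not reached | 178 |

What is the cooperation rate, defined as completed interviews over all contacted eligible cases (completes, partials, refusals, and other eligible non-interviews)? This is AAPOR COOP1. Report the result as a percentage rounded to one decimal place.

64.1%

Top = 480
Denom = 480 + 40 + 191 + 38 = 749
COOP1 = 480 / 749 = 0.6409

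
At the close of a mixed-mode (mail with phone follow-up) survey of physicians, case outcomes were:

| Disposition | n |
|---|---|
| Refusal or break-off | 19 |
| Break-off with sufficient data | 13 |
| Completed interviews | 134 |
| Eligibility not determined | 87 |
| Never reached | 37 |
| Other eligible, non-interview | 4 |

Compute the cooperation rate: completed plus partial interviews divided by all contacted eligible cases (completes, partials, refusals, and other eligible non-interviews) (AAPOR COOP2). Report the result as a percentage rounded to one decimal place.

Top = 134 + 13 = 147
Denom = 134 + 13 + 19 + 4 = 170
COOP2 = 147 / 170 = 0.8647

86.5%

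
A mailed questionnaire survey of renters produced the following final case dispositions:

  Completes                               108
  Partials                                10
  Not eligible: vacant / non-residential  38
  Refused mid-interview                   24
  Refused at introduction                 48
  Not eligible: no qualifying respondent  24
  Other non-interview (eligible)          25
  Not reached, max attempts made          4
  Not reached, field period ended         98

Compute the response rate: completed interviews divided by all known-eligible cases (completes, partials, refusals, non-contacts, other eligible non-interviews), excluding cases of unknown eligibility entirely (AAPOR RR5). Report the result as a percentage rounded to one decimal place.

34.1%

Refusal or break-off = 48 + 24 = 72
Never reached = 98 + 4 = 102
Ineligible = 24 + 38 = 62
Num: 108
Denom: 108 + 10 + 72 + 102 + 25 = 317
RR5 = 108 / 317 = 0.3407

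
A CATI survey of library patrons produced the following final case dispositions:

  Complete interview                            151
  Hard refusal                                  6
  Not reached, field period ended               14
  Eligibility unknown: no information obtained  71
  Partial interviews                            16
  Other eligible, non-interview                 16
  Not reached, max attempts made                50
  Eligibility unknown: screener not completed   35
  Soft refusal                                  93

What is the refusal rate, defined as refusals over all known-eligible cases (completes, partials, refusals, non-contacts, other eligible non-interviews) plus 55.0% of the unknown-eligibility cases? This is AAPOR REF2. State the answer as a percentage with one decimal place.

Refusals = 6 + 93 = 99
No contact after all attempts = 14 + 50 = 64
Undetermined eligibility = 35 + 71 = 106
Num: 99
Known eligible: 151 + 16 + 99 + 64 + 16 = 346
Eligible share of unknowns: 0.5500 × 106 = 58.30
Denom: 346 + 58.30 = 404.30
REF2 = 99 / 404.30 = 0.2449

24.5%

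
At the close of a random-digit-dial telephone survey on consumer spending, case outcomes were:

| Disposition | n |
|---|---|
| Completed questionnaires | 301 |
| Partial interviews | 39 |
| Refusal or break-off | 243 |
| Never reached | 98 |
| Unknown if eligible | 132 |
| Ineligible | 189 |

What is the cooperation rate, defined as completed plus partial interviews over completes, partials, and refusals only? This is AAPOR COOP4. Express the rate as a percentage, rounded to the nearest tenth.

Numerator = 301 + 39 = 340
Base = 301 + 39 + 243 = 583
COOP4 = 340 / 583 = 0.5832

58.3%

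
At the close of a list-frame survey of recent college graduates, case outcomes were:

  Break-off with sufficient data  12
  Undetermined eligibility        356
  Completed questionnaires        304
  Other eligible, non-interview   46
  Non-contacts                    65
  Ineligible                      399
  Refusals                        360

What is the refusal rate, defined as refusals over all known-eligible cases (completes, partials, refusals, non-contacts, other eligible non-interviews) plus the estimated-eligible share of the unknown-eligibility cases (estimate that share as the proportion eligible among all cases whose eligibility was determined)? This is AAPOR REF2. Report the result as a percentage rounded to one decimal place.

35.2%

Top: 360
Eligible (known): 304 + 12 + 360 + 65 + 46 = 787
e = 787 / (787 + 399) = 787 / 1186 = 0.6636
Estimated eligible among unknowns: 0.6636 × 356 = 236.24
Base: 787 + 236.24 = 1023.24
REF2 = 360 / 1023.24 = 0.3518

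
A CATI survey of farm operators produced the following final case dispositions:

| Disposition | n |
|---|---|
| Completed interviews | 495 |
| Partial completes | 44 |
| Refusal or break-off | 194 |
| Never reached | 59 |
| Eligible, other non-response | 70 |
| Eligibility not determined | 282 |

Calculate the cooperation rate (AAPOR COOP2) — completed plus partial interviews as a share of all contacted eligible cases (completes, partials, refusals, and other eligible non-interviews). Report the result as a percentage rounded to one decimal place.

67.1%

Num → 495 + 44 = 539
Denom → 495 + 44 + 194 + 70 = 803
COOP2 = 539 / 803 = 0.6712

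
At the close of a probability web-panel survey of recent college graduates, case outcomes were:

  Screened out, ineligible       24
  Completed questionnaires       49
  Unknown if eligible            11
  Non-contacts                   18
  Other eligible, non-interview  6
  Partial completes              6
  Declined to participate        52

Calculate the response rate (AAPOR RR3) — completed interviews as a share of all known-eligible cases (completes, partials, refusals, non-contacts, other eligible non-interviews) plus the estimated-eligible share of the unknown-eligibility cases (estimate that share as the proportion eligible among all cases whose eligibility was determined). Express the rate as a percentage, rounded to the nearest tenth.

Top → 49
Known eligible → 49 + 6 + 52 + 18 + 6 = 131
e = 131 / (131 + 24) = 131 / 155 = 0.8452
Estimated eligible among unknowns → 0.8452 × 11 = 9.30
Denom → 131 + 9.30 = 140.30
RR3 = 49 / 140.30 = 0.3493

34.9%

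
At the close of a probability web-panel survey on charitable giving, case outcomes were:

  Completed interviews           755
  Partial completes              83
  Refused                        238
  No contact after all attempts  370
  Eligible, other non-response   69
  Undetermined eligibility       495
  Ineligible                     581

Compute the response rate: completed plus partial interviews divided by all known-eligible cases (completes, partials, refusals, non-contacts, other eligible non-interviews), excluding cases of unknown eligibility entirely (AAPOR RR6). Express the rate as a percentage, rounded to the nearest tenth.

Num → 755 + 83 = 838
Base → 755 + 83 + 238 + 370 + 69 = 1515
RR6 = 838 / 1515 = 0.5531

55.3%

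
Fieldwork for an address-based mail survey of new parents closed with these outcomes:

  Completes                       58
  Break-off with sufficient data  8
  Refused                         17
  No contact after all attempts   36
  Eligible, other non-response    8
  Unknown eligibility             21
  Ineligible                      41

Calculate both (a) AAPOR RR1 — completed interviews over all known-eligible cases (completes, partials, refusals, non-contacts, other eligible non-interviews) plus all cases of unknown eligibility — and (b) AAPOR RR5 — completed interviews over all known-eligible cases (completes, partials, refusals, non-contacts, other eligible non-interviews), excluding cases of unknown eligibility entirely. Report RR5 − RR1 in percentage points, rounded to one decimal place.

6.5

Top: 58
Denom: 58 + 8 + 17 + 36 + 8 + 21 = 148
RR1 = 58 / 148 = 0.3919
Denom: 58 + 8 + 17 + 36 + 8 = 127
RR5 = 58 / 127 = 0.4567
Difference = 45.67 − 39.19 = 6.48 percentage points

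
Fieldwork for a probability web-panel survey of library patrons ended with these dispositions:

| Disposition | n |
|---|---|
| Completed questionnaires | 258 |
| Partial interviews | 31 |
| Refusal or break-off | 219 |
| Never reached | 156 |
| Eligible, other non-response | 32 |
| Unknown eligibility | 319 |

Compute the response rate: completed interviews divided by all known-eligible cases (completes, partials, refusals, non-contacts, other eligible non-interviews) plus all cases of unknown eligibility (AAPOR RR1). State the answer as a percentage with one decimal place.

Numerator = 258
Denom = 258 + 31 + 219 + 156 + 32 + 319 = 1015
RR1 = 258 / 1015 = 0.2542

25.4%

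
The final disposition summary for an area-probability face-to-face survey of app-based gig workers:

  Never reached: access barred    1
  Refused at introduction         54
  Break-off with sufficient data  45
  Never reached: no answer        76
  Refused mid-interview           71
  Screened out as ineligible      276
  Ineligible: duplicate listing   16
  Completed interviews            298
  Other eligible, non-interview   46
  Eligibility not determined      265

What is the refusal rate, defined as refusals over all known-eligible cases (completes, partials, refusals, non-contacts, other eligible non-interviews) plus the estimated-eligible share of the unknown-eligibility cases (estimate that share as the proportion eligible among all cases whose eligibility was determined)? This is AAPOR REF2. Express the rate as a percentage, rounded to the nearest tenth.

Declined to participate = 54 + 71 = 125
No answer / not reached = 76 + 1 = 77
Ineligible = 276 + 16 = 292
Num: 125
Determined eligible: 298 + 45 + 125 + 77 + 46 = 591
e = 591 / (591 + 292) = 591 / 883 = 0.6693
e × U: 0.6693 × 265 = 177.36
Base: 591 + 177.36 = 768.36
REF2 = 125 / 768.36 = 0.1627

16.3%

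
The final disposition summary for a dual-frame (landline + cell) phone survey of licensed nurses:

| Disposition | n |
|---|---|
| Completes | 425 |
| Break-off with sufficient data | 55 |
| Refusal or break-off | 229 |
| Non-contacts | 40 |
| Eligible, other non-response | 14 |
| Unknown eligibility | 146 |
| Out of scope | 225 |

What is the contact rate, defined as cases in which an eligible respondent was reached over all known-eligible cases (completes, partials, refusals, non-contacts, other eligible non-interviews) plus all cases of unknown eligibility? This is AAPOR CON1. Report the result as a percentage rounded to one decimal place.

Num: 425 + 55 + 229 + 14 = 723
Denominator: 425 + 55 + 229 + 40 + 14 + 146 = 909
CON1 = 723 / 909 = 0.7954

79.5%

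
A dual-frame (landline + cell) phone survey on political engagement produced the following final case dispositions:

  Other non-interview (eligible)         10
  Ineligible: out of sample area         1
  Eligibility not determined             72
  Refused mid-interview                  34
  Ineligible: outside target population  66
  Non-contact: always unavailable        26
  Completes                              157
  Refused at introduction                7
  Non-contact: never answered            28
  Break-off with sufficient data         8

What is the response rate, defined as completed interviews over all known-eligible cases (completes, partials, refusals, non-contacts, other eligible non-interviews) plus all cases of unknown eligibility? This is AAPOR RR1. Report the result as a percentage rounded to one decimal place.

45.9%

Refused = 7 + 34 = 41
Non-contacts = 28 + 26 = 54
Out of scope = 66 + 1 = 67
Top = 157
Denom = 157 + 8 + 41 + 54 + 10 + 72 = 342
RR1 = 157 / 342 = 0.4591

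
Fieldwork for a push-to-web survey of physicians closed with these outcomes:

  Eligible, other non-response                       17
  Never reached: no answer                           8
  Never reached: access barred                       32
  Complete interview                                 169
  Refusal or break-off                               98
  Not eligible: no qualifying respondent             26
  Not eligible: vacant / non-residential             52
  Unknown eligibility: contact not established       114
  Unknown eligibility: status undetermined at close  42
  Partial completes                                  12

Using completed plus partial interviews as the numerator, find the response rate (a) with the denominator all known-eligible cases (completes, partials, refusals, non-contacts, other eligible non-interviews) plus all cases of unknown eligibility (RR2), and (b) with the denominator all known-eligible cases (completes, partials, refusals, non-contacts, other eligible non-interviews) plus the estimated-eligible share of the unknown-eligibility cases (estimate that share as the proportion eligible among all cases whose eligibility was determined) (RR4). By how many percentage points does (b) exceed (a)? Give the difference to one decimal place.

No contact after all attempts = 8 + 32 = 40
Unknown if eligible = 114 + 42 = 156
Not eligible = 26 + 52 = 78
Num: 169 + 12 = 181
Denominator: 169 + 12 + 98 + 40 + 17 + 156 = 492
RR2 = 181 / 492 = 0.3679
Known eligible: 169 + 12 + 98 + 40 + 17 = 336
e = 336 / (336 + 78) = 336 / 414 = 0.8116
Estimated eligible among unknowns: 0.8116 × 156 = 126.61
Denominator: 336 + 126.61 = 462.61
RR4 = 181 / 462.61 = 0.3913
Difference = 39.13 − 36.79 = 2.34 percentage points

2.3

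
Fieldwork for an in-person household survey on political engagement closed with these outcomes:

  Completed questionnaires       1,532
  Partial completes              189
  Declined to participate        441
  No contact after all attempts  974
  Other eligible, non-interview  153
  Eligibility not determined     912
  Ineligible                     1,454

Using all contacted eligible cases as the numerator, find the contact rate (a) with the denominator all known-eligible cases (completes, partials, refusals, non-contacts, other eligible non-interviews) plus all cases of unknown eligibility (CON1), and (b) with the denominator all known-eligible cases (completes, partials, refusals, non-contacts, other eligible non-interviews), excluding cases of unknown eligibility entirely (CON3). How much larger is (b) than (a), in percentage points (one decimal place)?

Numerator = 1532 + 189 + 441 + 153 = 2315
Denom = 1532 + 189 + 441 + 974 + 153 + 912 = 4201
CON1 = 2315 / 4201 = 0.5511
Denom = 1532 + 189 + 441 + 974 + 153 = 3289
CON3 = 2315 / 3289 = 0.7039
Difference = 70.39 − 55.11 = 15.28 percentage points

15.3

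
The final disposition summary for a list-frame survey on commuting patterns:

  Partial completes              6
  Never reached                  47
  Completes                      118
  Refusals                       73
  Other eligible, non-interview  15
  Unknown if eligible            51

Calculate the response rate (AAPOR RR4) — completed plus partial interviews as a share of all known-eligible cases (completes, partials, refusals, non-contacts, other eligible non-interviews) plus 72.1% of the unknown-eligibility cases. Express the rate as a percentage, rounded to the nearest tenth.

Num = 118 + 6 = 124
Eligible (known) = 118 + 6 + 73 + 47 + 15 = 259
e × U = 0.7210 × 51 = 36.77
Base = 259 + 36.77 = 295.77
RR4 = 124 / 295.77 = 0.4192

41.9%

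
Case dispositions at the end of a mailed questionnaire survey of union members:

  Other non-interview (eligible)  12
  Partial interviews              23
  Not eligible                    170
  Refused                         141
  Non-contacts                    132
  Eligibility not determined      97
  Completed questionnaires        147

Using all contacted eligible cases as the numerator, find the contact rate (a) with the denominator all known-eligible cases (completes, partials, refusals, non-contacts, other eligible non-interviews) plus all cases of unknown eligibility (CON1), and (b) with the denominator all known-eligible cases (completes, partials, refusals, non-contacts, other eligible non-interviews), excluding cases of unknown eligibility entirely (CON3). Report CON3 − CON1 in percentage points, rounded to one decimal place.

Numerator: 147 + 23 + 141 + 12 = 323
Denominator: 147 + 23 + 141 + 132 + 12 + 97 = 552
CON1 = 323 / 552 = 0.5851
Denominator: 147 + 23 + 141 + 132 + 12 = 455
CON3 = 323 / 455 = 0.7099
Difference = 70.99 − 58.51 = 12.48 percentage points

12.5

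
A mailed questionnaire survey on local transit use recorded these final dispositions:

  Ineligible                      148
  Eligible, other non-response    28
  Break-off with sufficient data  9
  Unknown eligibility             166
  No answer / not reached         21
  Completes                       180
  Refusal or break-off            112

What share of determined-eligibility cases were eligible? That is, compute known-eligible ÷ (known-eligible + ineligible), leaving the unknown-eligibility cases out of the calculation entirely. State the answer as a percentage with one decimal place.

Known eligible: 180 + 9 + 112 + 21 + 28 = 350
e = 350 / (350 + 148) = 350 / 498 = 0.7028

70.3%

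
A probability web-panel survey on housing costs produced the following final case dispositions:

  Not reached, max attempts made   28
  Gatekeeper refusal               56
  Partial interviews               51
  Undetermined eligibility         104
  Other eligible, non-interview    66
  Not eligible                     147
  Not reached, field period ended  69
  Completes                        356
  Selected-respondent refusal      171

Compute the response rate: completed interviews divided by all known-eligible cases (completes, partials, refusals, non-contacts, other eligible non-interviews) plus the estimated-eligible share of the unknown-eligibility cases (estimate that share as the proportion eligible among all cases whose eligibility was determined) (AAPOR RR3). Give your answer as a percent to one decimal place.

Refused = 56 + 171 = 227
Non-contacts = 69 + 28 = 97
Top = 356
Determined eligible = 356 + 51 + 227 + 97 + 66 = 797
e = 797 / (797 + 147) = 797 / 944 = 0.8443
Eligible share of unknowns = 0.8443 × 104 = 87.81
Base = 797 + 87.81 = 884.81
RR3 = 356 / 884.81 = 0.4023

40.2%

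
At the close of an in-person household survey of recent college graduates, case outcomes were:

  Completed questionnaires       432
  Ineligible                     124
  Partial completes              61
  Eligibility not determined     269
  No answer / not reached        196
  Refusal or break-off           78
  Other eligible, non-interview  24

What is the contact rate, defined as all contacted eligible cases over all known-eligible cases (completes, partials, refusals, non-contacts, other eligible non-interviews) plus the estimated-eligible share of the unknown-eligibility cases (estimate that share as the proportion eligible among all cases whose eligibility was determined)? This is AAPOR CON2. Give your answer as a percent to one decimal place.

58.1%

Numerator: 432 + 61 + 78 + 24 = 595
Known eligible: 432 + 61 + 78 + 196 + 24 = 791
e = 791 / (791 + 124) = 791 / 915 = 0.8645
Estimated eligible among unknowns: 0.8645 × 269 = 232.55
Denom: 791 + 232.55 = 1023.55
CON2 = 595 / 1023.55 = 0.5813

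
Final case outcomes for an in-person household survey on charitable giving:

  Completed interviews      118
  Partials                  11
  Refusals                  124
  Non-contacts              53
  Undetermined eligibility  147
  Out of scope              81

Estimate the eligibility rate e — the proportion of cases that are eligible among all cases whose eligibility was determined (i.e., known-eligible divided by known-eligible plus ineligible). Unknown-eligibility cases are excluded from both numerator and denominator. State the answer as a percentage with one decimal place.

Known eligible: 118 + 11 + 124 + 53 = 306
e = 306 / (306 + 81) = 306 / 387 = 0.7907

79.1%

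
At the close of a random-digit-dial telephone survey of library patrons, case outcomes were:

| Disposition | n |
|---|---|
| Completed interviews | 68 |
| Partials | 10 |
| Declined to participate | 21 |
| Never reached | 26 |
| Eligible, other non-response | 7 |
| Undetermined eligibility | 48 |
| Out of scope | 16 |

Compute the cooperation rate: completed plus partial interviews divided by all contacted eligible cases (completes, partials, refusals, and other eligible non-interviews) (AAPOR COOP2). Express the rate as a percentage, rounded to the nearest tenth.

73.6%

Numerator = 68 + 10 = 78
Denom = 68 + 10 + 21 + 7 = 106
COOP2 = 78 / 106 = 0.7358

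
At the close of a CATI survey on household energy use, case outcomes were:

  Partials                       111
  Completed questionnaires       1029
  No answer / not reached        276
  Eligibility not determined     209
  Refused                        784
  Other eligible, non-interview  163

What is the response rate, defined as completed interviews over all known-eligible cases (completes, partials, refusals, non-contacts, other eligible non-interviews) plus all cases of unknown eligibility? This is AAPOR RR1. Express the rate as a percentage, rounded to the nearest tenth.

40.0%

Top → 1029
Denom → 1029 + 111 + 784 + 276 + 163 + 209 = 2572
RR1 = 1029 / 2572 = 0.4001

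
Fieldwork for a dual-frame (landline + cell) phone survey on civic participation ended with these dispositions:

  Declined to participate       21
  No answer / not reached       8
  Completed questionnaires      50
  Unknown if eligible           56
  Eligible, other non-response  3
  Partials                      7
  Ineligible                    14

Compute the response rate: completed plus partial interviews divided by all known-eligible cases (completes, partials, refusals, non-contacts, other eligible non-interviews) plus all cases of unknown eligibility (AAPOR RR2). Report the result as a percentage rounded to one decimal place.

39.3%

Num = 50 + 7 = 57
Base = 50 + 7 + 21 + 8 + 3 + 56 = 145
RR2 = 57 / 145 = 0.3931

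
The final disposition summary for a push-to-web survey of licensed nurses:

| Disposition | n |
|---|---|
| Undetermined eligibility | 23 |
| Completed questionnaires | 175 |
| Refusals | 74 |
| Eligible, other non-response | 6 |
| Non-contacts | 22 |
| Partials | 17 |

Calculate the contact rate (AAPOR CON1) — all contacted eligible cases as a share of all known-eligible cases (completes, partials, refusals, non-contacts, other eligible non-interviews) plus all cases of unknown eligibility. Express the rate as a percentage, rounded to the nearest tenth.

Num = 175 + 17 + 74 + 6 = 272
Base = 175 + 17 + 74 + 22 + 6 + 23 = 317
CON1 = 272 / 317 = 0.8580

85.8%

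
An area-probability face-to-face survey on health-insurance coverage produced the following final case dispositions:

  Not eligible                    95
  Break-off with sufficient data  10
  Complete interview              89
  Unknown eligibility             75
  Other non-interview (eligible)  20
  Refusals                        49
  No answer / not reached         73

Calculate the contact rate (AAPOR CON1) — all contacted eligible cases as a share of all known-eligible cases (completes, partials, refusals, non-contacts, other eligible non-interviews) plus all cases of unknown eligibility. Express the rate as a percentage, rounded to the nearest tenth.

Num = 89 + 10 + 49 + 20 = 168
Base = 89 + 10 + 49 + 73 + 20 + 75 = 316
CON1 = 168 / 316 = 0.5316

53.2%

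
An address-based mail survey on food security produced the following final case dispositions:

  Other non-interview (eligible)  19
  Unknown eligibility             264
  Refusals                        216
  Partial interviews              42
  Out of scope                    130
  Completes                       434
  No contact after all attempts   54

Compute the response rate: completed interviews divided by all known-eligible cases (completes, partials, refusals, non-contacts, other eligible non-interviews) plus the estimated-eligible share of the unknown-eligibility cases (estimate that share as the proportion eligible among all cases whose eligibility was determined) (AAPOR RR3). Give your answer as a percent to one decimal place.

43.8%

Top → 434
Eligible (known) → 434 + 42 + 216 + 54 + 19 = 765
e = 765 / (765 + 130) = 765 / 895 = 0.8547
Eligible share of unknowns → 0.8547 × 264 = 225.64
Base → 765 + 225.64 = 990.64
RR3 = 434 / 990.64 = 0.4381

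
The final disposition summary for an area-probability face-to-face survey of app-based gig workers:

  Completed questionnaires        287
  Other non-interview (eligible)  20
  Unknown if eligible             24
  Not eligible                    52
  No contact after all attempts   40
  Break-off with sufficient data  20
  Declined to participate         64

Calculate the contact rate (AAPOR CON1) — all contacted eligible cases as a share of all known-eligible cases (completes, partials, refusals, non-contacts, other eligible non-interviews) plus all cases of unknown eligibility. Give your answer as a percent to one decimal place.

85.9%

Numerator: 287 + 20 + 64 + 20 = 391
Denom: 287 + 20 + 64 + 40 + 20 + 24 = 455
CON1 = 391 / 455 = 0.8593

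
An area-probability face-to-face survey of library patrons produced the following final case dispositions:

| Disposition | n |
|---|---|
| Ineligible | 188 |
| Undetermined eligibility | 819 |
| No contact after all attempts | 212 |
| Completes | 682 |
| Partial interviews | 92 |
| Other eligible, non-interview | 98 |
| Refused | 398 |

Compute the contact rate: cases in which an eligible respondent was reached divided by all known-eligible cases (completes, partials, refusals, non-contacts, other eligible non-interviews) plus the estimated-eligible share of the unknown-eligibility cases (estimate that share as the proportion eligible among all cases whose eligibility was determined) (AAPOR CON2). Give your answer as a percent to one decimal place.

Top → 682 + 92 + 398 + 98 = 1270
Determined eligible → 682 + 92 + 398 + 212 + 98 = 1482
e = 1482 / (1482 + 188) = 1482 / 1670 = 0.8874
Eligible share of unknowns → 0.8874 × 819 = 726.78
Denom → 1482 + 726.78 = 2208.78
CON2 = 1270 / 2208.78 = 0.5750

57.5%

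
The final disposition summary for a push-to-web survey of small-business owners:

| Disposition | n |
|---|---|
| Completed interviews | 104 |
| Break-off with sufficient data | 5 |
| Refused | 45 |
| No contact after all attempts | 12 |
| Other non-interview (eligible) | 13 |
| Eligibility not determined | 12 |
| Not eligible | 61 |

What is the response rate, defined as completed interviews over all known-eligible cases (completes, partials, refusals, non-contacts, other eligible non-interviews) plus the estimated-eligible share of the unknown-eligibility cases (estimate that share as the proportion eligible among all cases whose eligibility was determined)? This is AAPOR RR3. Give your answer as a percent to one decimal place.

Num: 104
Determined eligible: 104 + 5 + 45 + 12 + 13 = 179
e = 179 / (179 + 61) = 179 / 240 = 0.7458
Estimated eligible among unknowns: 0.7458 × 12 = 8.95
Denominator: 179 + 8.95 = 187.95
RR3 = 104 / 187.95 = 0.5533

55.3%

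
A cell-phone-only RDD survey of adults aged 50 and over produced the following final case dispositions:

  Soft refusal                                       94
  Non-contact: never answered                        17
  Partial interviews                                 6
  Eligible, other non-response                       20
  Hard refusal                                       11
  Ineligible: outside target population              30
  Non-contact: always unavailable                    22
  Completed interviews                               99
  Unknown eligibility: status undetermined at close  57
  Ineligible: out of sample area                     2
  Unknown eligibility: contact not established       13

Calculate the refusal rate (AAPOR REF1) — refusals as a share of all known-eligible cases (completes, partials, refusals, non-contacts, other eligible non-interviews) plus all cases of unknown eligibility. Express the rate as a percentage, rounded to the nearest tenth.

31.0%

Refusals = 11 + 94 = 105
No contact after all attempts = 17 + 22 = 39
Unknown eligibility = 13 + 57 = 70
Not eligible = 30 + 2 = 32
Num → 105
Base → 99 + 6 + 105 + 39 + 20 + 70 = 339
REF1 = 105 / 339 = 0.3097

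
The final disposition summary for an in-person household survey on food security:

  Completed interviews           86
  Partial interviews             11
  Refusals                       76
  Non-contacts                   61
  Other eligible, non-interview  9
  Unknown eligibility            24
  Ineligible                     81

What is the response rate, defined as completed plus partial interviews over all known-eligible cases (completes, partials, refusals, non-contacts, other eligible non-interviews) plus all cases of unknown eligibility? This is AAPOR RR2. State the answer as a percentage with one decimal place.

36.3%

Numerator = 86 + 11 = 97
Base = 86 + 11 + 76 + 61 + 9 + 24 = 267
RR2 = 97 / 267 = 0.3633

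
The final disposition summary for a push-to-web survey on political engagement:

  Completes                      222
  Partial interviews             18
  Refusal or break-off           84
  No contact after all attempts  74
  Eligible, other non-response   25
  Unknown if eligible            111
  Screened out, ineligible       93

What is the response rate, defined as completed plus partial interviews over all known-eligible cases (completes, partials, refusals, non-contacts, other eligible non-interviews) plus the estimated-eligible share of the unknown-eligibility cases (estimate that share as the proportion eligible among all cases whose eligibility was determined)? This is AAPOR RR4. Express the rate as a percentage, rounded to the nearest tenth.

Numerator → 222 + 18 = 240
Eligible (known) → 222 + 18 + 84 + 74 + 25 = 423
e = 423 / (423 + 93) = 423 / 516 = 0.8198
e × U → 0.8198 × 111 = 91.00
Base → 423 + 91.00 = 514.00
RR4 = 240 / 514.00 = 0.4669

46.7%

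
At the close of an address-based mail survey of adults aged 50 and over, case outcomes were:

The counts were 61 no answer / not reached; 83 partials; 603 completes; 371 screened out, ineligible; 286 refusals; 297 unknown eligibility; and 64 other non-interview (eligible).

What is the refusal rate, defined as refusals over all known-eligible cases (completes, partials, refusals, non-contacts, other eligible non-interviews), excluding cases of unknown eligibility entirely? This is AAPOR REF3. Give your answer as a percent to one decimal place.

Numerator = 286
Denom = 603 + 83 + 286 + 61 + 64 = 1097
REF3 = 286 / 1097 = 0.2607

26.1%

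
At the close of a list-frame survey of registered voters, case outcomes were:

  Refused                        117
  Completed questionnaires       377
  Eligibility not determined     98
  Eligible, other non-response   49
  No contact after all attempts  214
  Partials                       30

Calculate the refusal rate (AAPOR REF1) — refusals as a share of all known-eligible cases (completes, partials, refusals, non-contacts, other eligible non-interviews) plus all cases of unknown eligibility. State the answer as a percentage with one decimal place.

Num = 117
Denom = 377 + 30 + 117 + 214 + 49 + 98 = 885
REF1 = 117 / 885 = 0.1322

13.2%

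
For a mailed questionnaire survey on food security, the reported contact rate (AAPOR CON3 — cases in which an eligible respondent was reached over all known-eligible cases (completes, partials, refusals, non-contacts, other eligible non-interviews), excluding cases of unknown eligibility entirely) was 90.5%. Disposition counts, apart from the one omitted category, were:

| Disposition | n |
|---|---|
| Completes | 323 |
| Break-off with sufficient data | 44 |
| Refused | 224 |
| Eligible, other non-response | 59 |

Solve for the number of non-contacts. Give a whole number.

68

Top: 323 + 44 + 224 + 59 = 650
CON3 = 650 / D = 0.905
D = 650 / 0.905 = 718.2
Remaining denominator categories sum to 650
non-contacts = 718.2 − 650 ≈ 68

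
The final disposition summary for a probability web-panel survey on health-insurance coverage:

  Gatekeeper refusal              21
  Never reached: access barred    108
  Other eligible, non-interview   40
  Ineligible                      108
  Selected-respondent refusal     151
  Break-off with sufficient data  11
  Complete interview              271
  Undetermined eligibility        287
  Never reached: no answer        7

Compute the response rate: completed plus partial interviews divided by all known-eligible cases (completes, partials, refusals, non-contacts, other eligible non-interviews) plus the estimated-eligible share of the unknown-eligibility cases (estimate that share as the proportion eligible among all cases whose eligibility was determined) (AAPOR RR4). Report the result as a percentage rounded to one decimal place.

Refusals = 21 + 151 = 172
Non-contacts = 7 + 108 = 115
Numerator = 271 + 11 = 282
Known eligible = 271 + 11 + 172 + 115 + 40 = 609
e = 609 / (609 + 108) = 609 / 717 = 0.8494
e × U = 0.8494 × 287 = 243.78
Denominator = 609 + 243.78 = 852.78
RR4 = 282 / 852.78 = 0.3307

33.1%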